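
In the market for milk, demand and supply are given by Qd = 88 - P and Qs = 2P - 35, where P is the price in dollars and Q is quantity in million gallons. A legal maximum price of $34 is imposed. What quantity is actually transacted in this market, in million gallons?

Without the control the market clears where 88 - P = 2P - 35, i.e. P* = 41 and Q* = 47.
Since 34 < 41, the ceiling is binding.
At P = 34: Qd = 88 - 34 = 54 and Qs = 2·34 - 35 = 33.
The quantity actually transacted is the short side, supply: 33.

33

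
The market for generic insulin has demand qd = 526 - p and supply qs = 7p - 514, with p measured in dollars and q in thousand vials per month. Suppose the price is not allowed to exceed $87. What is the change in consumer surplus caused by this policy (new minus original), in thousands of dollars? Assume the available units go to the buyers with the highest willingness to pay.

Equilibrium: 526 - p = 7p - 514, so 1040 = 8p and p* = 130, q* = 396.
Because the ceiling (87) lies below the market-clearing price, it is binding.
At p = 87: qd = 526 - 87 = 439 and qs = 7·87 - 514 = 95.
Consumer surplus without the control is ½ · (526 - 130) · 396 = 78408.
With the ceiling, 95 units are sold at 87 (assume they go to the highest-value buyers). The demand price at q = 95 is 431, so CS = ½ · [(526 - 87) + (431 - 87)] · 95 = 37192.5.
Change in consumer surplus = 37192.5 - 78408 = -41215.5.

-41215.5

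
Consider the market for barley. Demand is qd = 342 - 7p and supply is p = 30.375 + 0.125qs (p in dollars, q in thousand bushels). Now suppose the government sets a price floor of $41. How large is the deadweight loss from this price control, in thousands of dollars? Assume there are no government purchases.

26.25

Rearranging supply gives qs = 8p - 243. Equilibrium: 342 - 7p = 8p - 243, so 585 = 15p and p* = 39, q* = 69.
Because the floor (41) lies above the market-clearing price, it is binding.
At p = 41: qd = 342 - 7·41 = 55 and qs = 8·41 - 243 = 85.
Quantity traded falls to 55. At q = 55 the demand price is (342 - 55)/7 = 41 and the supply price is (243 + 55)/8 = 37.25.
Deadweight loss = ½ · (41 - 37.25) · (69 - 55) = ½ · 3.75 · 14 = 26.25.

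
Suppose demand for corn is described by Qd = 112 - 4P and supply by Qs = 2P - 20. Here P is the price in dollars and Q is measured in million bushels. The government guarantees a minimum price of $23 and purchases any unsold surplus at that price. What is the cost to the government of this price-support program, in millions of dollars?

Equilibrium: 112 - 4P = 2P - 20, so 132 = 6P and P* = 22, Q* = 24.
Because the floor (23) lies above the market-clearing price, it is binding.
At P = 23: Qd = 112 - 4·23 = 20 and Qs = 2·23 - 20 = 26.
Surplus = Qs - Qd = 6.
Government expenditure = surplus × support price = 6 × 23 = 138.

138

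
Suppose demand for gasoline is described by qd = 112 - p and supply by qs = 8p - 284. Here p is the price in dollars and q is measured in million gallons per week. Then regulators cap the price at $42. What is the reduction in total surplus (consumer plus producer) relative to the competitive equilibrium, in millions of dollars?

In a free market, 112 - p = 8p - 284 gives the equilibrium p* = 44, q* = 68.
Because the ceiling (42) lies below the market-clearing price, it is binding.
At p = 42: qd = 112 - 42 = 70 and qs = 8·42 - 284 = 52.
Quantity traded falls to 52. At q = 52 the demand price is 112 - 52 = 60 and the supply price is (284 + 52)/8 = 42.
Deadweight loss = ½ · (60 - 42) · (68 - 52) = ½ · 18 · 16 = 144.

144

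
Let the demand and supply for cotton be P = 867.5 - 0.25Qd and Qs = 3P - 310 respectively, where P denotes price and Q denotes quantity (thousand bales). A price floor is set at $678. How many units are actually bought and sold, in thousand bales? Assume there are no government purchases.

Rearranging demand gives Qd = 3470 - 4P. Setting quantity demanded equal to quantity supplied, 3470 - 4P = 3P - 310, gives P* = 540 and Q* = 1310.
The floor of 678 is above the equilibrium price 540, so it binds.
At P = 678: Qd = 3470 - 4·678 = 758 and Qs = 3·678 - 310 = 1724.
The quantity actually transacted is the short side, demand: 758.

758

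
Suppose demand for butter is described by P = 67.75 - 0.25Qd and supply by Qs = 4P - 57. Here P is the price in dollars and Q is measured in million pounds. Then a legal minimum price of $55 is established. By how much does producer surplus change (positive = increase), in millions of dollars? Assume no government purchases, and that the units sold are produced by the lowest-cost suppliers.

Rearranging demand gives Qd = 271 - 4P. Setting quantity demanded equal to quantity supplied, 271 - 4P = 4P - 57, gives P* = 41 and Q* = 107.
The floor of 55 is above the equilibrium price 41, so it binds.
At P = 55: Qd = 271 - 4·55 = 51 and Qs = 4·55 - 57 = 163.
Producer surplus without the control is ½ · (41 - 14.25) · 107 = 1431.125.
With the floor, 51 units are sold at 55. The supply price at Q = 51 is 27, so PS = ½ · [(55 - 14.25) + (55 - 27)] · 51 = 1753.125.
Change in producer surplus = 1753.125 - 1431.125 = 322.

322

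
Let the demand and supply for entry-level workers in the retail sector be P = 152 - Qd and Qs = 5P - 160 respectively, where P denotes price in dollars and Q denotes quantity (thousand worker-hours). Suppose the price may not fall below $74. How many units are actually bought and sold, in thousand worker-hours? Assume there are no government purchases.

Rearranging demand gives Qd = 152 - P. Equilibrium: 152 - P = 5P - 160, so 312 = 6P and P* = 52, Q* = 100.
Because the floor (74) lies above the market-clearing price, it is binding.
At P = 74: Qd = 152 - 74 = 78 and Qs = 5·74 - 160 = 210.
The quantity actually transacted is the short side, demand: 78.

78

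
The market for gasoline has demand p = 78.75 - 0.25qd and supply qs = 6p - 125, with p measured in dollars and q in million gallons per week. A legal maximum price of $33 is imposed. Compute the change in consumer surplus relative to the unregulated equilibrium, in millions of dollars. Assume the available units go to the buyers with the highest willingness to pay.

Rearranging demand gives qd = 315 - 4p. Setting quantity demanded equal to quantity supplied, 315 - 4p = 6p - 125, gives p* = 44 and q* = 139.
Because the ceiling (33) lies below the market-clearing price, it is binding.
At p = 33: qd = 315 - 4·33 = 183 and qs = 6·33 - 125 = 73.
Consumer surplus without the control is ½ · (78.75 - 44) · 139 = 2415.125.
With the ceiling, 73 units are sold at 33 (assume they go to the highest-value buyers). The demand price at q = 73 is 60.5, so CS = ½ · [(78.75 - 33) + (60.5 - 33)] · 73 = 2673.625.
Change in consumer surplus = 2673.625 - 2415.125 = 258.5.

258.5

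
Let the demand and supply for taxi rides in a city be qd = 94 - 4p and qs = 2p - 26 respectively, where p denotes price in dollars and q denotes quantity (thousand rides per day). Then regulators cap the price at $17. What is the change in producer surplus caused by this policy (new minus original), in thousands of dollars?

-33

Equilibrium: 94 - 4p = 2p - 26, so 120 = 6p and p* = 20, q* = 14.
Since 17 < 20, the ceiling is binding.
At p = 17: qd = 94 - 4·17 = 26 and qs = 2·17 - 26 = 8.
Producer surplus without the control is ½ · (20 - 13) · 14 = 49.
With the ceiling, producers sell 8 units at 17, so PS = ½ · (17 - 13) · 8 = 16.
Change in producer surplus = 16 - 49 = -33.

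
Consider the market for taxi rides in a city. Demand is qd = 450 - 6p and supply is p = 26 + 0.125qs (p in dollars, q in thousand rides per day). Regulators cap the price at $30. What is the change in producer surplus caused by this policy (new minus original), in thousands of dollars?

-1700

Rearranging supply gives qs = 8p - 208. Without the control the market clears where 450 - 6p = 8p - 208, i.e. p* = 47 and q* = 168.
Because the ceiling (30) lies below the market-clearing price, it is binding.
At p = 30: qd = 450 - 6·30 = 270 and qs = 8·30 - 208 = 32.
Producer surplus without the control is ½ · (47 - 26) · 168 = 1764.
With the ceiling, producers sell 32 units at 30, so PS = ½ · (30 - 26) · 32 = 64.
Change in producer surplus = 64 - 1764 = -1700.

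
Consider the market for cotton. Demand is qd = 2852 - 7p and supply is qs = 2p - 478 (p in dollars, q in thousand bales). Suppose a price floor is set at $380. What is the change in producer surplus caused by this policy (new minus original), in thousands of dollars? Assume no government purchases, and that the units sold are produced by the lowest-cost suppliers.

Setting quantity demanded equal to quantity supplied, 2852 - 7p = 2p - 478, gives p* = 370 and q* = 262.
Since 380 > 370, the floor is binding.
At p = 380: qd = 2852 - 7·380 = 192 and qs = 2·380 - 478 = 282.
Producer surplus without the control is ½ · (370 - 239) · 262 = 17161.
With the floor, 192 units are sold at 380. The supply price at q = 192 is 335, so PS = ½ · [(380 - 239) + (380 - 335)] · 192 = 17856.
Change in producer surplus = 17856 - 17161 = 695.

695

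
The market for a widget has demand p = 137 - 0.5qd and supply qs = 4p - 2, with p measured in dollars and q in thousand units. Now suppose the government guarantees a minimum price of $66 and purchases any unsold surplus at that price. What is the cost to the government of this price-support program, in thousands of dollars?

7920

Rearranging demand gives qd = 274 - 2p. Without the control the market clears where 274 - 2p = 4p - 2, i.e. p* = 46 and q* = 182.
Because the floor (66) lies above the market-clearing price, it is binding.
At p = 66: qd = 274 - 2·66 = 142 and qs = 4·66 - 2 = 262.
Surplus = qs - qd = 120.
Government expenditure = surplus × support price = 120 × 66 = 7920.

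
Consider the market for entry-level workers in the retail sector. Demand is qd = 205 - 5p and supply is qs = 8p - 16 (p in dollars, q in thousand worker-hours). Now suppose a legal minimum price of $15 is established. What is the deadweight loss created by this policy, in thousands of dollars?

0

In a free market, 205 - 5p = 8p - 16 gives the equilibrium p* = 17, q* = 120.
The floor of 15 is below the equilibrium price 17, so it is not binding; the market clears at p* = 17, q* = 120.
Since the control does not bind, no trades are prevented and deadweight loss is zero.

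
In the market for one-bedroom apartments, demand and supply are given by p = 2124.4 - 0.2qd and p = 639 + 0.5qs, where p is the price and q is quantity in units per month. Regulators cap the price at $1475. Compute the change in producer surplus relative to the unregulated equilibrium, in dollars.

Rearranging demand gives qd = 10622 - 5p; rearranging supply gives qs = 2p - 1278. Without the control the market clears where 10622 - 5p = 2p - 1278, i.e. p* = 1700 and q* = 2122.
The ceiling of 1475 is below the equilibrium price 1700, so it binds.
At p = 1475: qd = 10622 - 5·1475 = 3247 and qs = 2·1475 - 1278 = 1672.
Producer surplus without the control is ½ · (1700 - 639) · 2122 = 1125721.
With the ceiling, producers sell 1672 units at 1475, so PS = ½ · (1475 - 639) · 1672 = 698896.
Change in producer surplus = 698896 - 1125721 = -426825.

-426825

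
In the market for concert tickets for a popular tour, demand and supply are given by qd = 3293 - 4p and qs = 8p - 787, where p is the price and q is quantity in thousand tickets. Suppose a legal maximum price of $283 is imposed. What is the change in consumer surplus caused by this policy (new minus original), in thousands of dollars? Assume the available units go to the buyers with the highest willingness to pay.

58197

Without the control the market clears where 3293 - 4p = 8p - 787, i.e. p* = 340 and q* = 1933.
Since 283 < 340, the ceiling is binding.
At p = 283: qd = 3293 - 4·283 = 2161 and qs = 8·283 - 787 = 1477.
Consumer surplus without the control is ½ · (823.25 - 340) · 1933 = 467061.125.
With the ceiling, 1477 units are sold at 283 (assume they go to the highest-value buyers). The demand price at q = 1477 is 454, so CS = ½ · [(823.25 - 283) + (454 - 283)] · 1477 = 525258.125.
Change in consumer surplus = 525258.125 - 467061.125 = 58197.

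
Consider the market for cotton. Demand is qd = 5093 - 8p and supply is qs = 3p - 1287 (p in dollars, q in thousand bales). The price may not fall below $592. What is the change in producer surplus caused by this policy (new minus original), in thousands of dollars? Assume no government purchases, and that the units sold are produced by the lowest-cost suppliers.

In a free market, 5093 - 8p = 3p - 1287 gives the equilibrium p* = 580, q* = 453.
Since 592 > 580, the floor is binding.
At p = 592: qd = 5093 - 8·592 = 357 and qs = 3·592 - 1287 = 489.
Producer surplus without the control is ½ · (580 - 429) · 453 = 34201.5.
With the floor, 357 units are sold at 592. The supply price at q = 357 is 548, so PS = ½ · [(592 - 429) + (592 - 548)] · 357 = 36949.5.
Change in producer surplus = 36949.5 - 34201.5 = 2748.

2748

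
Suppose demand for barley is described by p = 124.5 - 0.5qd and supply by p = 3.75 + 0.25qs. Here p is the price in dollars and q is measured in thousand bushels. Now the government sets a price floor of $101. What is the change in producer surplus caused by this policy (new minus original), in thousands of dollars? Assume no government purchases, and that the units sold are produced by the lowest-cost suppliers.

Rearranging demand gives qd = 249 - 2p; rearranging supply gives qs = 4p - 15. In a free market, 249 - 2p = 4p - 15 gives the equilibrium p* = 44, q* = 161.
The floor of 101 is above the equilibrium price 44, so it binds.
At p = 101: qd = 249 - 2·101 = 47 and qs = 4·101 - 15 = 389.
Producer surplus without the control is ½ · (44 - 3.75) · 161 = 3240.125.
With the floor, 47 units are sold at 101. The supply price at q = 47 is 15.5, so PS = ½ · [(101 - 3.75) + (101 - 15.5)] · 47 = 4294.625.
Change in producer surplus = 4294.625 - 3240.125 = 1054.5.

1054.5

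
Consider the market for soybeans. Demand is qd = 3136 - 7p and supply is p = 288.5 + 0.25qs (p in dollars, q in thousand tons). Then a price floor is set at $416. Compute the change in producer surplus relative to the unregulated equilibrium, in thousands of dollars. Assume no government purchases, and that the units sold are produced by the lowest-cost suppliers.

1683.5

Rearranging supply gives qs = 4p - 1154. Equilibrium: 3136 - 7p = 4p - 1154, so 4290 = 11p and p* = 390, q* = 406.
Because the floor (416) lies above the market-clearing price, it is binding.
At p = 416: qd = 3136 - 7·416 = 224 and qs = 4·416 - 1154 = 510.
Producer surplus without the control is ½ · (390 - 288.5) · 406 = 20604.5.
With the floor, 224 units are sold at 416. The supply price at q = 224 is 344.5, so PS = ½ · [(416 - 288.5) + (416 - 344.5)] · 224 = 22288.
Change in producer surplus = 22288 - 20604.5 = 1683.5.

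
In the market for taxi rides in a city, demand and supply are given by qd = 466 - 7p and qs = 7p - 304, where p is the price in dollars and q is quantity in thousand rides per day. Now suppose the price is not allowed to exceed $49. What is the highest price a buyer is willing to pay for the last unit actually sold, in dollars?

61

Equilibrium: 466 - 7p = 7p - 304, so 770 = 14p and p* = 55, q* = 81.
Because the ceiling (49) lies below the market-clearing price, it is binding.
At p = 49: qd = 466 - 7·49 = 123 and qs = 7·49 - 304 = 39.
Only 39 units reach the market. On the demand curve, the marginal buyer's willingness to pay at q = 39 is (466 - 39)/7 = 61.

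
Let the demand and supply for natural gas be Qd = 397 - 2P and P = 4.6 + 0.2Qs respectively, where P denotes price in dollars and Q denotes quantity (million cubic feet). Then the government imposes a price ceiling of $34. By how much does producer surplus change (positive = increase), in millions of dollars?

Rearranging supply gives Qs = 5P - 23. Setting quantity demanded equal to quantity supplied, 397 - 2P = 5P - 23, gives P* = 60 and Q* = 277.
Since 34 < 60, the ceiling is binding.
At P = 34: Qd = 397 - 2·34 = 329 and Qs = 5·34 - 23 = 147.
Producer surplus without the control is ½ · (60 - 4.6) · 277 = 7672.9.
With the ceiling, producers sell 147 units at 34, so PS = ½ · (34 - 4.6) · 147 = 2160.9.
Change in producer surplus = 2160.9 - 7672.9 = -5512.

-5512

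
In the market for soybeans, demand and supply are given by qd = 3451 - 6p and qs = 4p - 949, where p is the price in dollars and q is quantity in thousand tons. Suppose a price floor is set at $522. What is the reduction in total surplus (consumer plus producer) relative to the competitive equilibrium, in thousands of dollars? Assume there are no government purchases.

Setting quantity demanded equal to quantity supplied, 3451 - 6p = 4p - 949, gives p* = 440 and q* = 811.
The floor of 522 is above the equilibrium price 440, so it binds.
At p = 522: qd = 3451 - 6·522 = 319 and qs = 4·522 - 949 = 1139.
Quantity traded falls to 319. At q = 319 the demand price is (3451 - 319)/6 = 522 and the supply price is (949 + 319)/4 = 317.
Deadweight loss = ½ · (522 - 317) · (811 - 319) = ½ · 205 · 492 = 50430.

50430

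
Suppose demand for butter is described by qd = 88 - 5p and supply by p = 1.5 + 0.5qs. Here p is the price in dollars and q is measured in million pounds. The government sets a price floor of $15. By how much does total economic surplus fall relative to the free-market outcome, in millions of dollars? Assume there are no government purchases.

35

Rearranging supply gives qs = 2p - 3. Without the control the market clears where 88 - 5p = 2p - 3, i.e. p* = 13 and q* = 23.
Because the floor (15) lies above the market-clearing price, it is binding.
At p = 15: qd = 88 - 5·15 = 13 and qs = 2·15 - 3 = 27.
Quantity traded falls to 13. At q = 13 the demand price is (88 - 13)/5 = 15 and the supply price is (3 + 13)/2 = 8.
Deadweight loss = ½ · (15 - 8) · (23 - 13) = ½ · 7 · 10 = 35.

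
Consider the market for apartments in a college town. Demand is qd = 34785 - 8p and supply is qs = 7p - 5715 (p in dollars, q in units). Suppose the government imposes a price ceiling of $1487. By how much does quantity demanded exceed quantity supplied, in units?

Equilibrium: 34785 - 8p = 7p - 5715, so 40500 = 15p and p* = 2700, q* = 13185.
Since 1487 < 2700, the ceiling is binding.
At p = 1487: qd = 34785 - 8·1487 = 22889 and qs = 7·1487 - 5715 = 4694.
Shortage = qd - qs = 22889 - 4694 = 18195.

18195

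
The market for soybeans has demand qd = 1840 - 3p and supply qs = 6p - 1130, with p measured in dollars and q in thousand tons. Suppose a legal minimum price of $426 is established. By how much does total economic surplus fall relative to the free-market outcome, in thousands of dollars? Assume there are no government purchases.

20736

In a free market, 1840 - 3p = 6p - 1130 gives the equilibrium p* = 330, q* = 850.
The floor of 426 is above the equilibrium price 330, so it binds.
At p = 426: qd = 1840 - 3·426 = 562 and qs = 6·426 - 1130 = 1426.
Quantity traded falls to 562. At q = 562 the demand price is (1840 - 562)/3 = 426 and the supply price is (1130 + 562)/6 = 282.
Deadweight loss = ½ · (426 - 282) · (850 - 562) = ½ · 144 · 288 = 20736.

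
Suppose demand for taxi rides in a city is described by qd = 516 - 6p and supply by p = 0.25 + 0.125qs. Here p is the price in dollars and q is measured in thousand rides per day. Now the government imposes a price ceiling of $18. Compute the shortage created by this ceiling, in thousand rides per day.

266

Rearranging supply gives qs = 8p - 2. In a free market, 516 - 6p = 8p - 2 gives the equilibrium p* = 37, q* = 294.
The ceiling of 18 is below the equilibrium price 37, so it binds.
At p = 18: qd = 516 - 6·18 = 408 and qs = 8·18 - 2 = 142.
Shortage = qd - qs = 408 - 142 = 266.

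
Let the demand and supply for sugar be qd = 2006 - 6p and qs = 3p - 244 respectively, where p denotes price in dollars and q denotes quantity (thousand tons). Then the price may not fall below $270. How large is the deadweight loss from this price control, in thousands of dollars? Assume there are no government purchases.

Equilibrium: 2006 - 6p = 3p - 244, so 2250 = 9p and p* = 250, q* = 506.
Because the floor (270) lies above the market-clearing price, it is binding.
At p = 270: qd = 2006 - 6·270 = 386 and qs = 3·270 - 244 = 566.
Quantity traded falls to 386. At q = 386 the demand price is (2006 - 386)/6 = 270 and the supply price is (244 + 386)/3 = 210.
Deadweight loss = ½ · (270 - 210) · (506 - 386) = ½ · 60 · 120 = 3600.

3600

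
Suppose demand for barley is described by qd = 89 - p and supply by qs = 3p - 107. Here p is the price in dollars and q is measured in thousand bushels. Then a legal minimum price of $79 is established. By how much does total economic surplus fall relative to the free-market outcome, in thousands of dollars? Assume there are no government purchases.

600

In a free market, 89 - p = 3p - 107 gives the equilibrium p* = 49, q* = 40.
Because the floor (79) lies above the market-clearing price, it is binding.
At p = 79: qd = 89 - 79 = 10 and qs = 3·79 - 107 = 130.
Quantity traded falls to 10. At q = 10 the demand price is 89 - 10 = 79 and the supply price is (107 + 10)/3 = 39.
Deadweight loss = ½ · (79 - 39) · (40 - 10) = ½ · 40 · 30 = 600.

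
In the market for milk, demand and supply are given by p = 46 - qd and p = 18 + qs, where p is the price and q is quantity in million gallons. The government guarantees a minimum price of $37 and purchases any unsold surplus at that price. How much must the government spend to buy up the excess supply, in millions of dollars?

Rearranging demand gives qd = 46 - p; rearranging supply gives qs = p - 18. Setting quantity demanded equal to quantity supplied, 46 - p = p - 18, gives p* = 32 and q* = 14.
Because the floor (37) lies above the market-clearing price, it is binding.
At p = 37: qd = 46 - 37 = 9 and qs = 37 - 18 = 19.
Surplus = qs - qd = 10.
Government expenditure = surplus × support price = 10 × 37 = 370.

370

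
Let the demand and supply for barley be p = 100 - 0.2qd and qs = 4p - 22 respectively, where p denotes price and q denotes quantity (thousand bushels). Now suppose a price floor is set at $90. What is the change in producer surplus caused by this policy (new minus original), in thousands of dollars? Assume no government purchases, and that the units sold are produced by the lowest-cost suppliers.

-1600

Rearranging demand gives qd = 500 - 5p. Equilibrium: 500 - 5p = 4p - 22, so 522 = 9p and p* = 58, q* = 210.
The floor of 90 is above the equilibrium price 58, so it binds.
At p = 90: qd = 500 - 5·90 = 50 and qs = 4·90 - 22 = 338.
Producer surplus without the control is ½ · (58 - 5.5) · 210 = 5512.5.
With the floor, 50 units are sold at 90. The supply price at q = 50 is 18, so PS = ½ · [(90 - 5.5) + (90 - 18)] · 50 = 3912.5.
Change in producer surplus = 3912.5 - 5512.5 = -1600.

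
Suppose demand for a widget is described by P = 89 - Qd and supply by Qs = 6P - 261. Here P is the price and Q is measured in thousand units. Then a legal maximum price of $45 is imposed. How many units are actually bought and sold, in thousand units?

Rearranging demand gives Qd = 89 - P. Without the control the market clears where 89 - P = 6P - 261, i.e. P* = 50 and Q* = 39.
The ceiling of 45 is below the equilibrium price 50, so it binds.
At P = 45: Qd = 89 - 45 = 44 and Qs = 6·45 - 261 = 9.
The quantity actually transacted is the short side, supply: 9.

9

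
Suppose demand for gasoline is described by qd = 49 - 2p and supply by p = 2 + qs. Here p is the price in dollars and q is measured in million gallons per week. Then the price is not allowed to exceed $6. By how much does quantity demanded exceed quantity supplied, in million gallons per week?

33

Rearranging supply gives qs = p - 2. In a free market, 49 - 2p = p - 2 gives the equilibrium p* = 17, q* = 15.
The ceiling of 6 is below the equilibrium price 17, so it binds.
At p = 6: qd = 49 - 2·6 = 37 and qs = 6 - 2 = 4.
Shortage = qd - qs = 37 - 4 = 33.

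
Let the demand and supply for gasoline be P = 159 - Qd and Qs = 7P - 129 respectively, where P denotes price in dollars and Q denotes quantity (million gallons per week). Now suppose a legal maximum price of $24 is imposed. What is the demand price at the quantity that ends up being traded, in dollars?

Rearranging demand gives Qd = 159 - P. In a free market, 159 - P = 7P - 129 gives the equilibrium P* = 36, Q* = 123.
Because the ceiling (24) lies below the market-clearing price, it is binding.
At P = 24: Qd = 159 - 24 = 135 and Qs = 7·24 - 129 = 39.
Only 39 units reach the market. On the demand curve, the marginal buyer's willingness to pay at Q = 39 is (159 - 39) = 120.

120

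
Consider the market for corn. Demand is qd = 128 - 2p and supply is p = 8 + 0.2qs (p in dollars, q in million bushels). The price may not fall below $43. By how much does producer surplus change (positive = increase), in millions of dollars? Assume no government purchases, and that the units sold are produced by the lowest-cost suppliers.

Rearranging supply gives qs = 5p - 40. Without the control the market clears where 128 - 2p = 5p - 40, i.e. p* = 24 and q* = 80.
Since 43 > 24, the floor is binding.
At p = 43: qd = 128 - 2·43 = 42 and qs = 5·43 - 40 = 175.
Producer surplus without the control is ½ · (24 - 8) · 80 = 640.
With the floor, 42 units are sold at 43. The supply price at q = 42 is 16.4, so PS = ½ · [(43 - 8) + (43 - 16.4)] · 42 = 1293.6.
Change in producer surplus = 1293.6 - 640 = 653.6.

653.6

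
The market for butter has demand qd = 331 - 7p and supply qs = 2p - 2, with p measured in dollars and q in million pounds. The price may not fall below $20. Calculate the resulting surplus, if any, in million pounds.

Without the control the market clears where 331 - 7p = 2p - 2, i.e. p* = 37 and q* = 72.
Since 20 is below p* = 37, the floor does not bind and the free-market outcome prevails.
Since the control does not bind, there is no surplus.

0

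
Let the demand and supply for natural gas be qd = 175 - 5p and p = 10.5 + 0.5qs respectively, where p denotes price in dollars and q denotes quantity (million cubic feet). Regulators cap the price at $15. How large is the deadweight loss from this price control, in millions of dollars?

Rearranging supply gives qs = 2p - 21. In a free market, 175 - 5p = 2p - 21 gives the equilibrium p* = 28, q* = 35.
The ceiling of 15 is below the equilibrium price 28, so it binds.
At p = 15: qd = 175 - 5·15 = 100 and qs = 2·15 - 21 = 9.
Quantity traded falls to 9. At q = 9 the demand price is (175 - 9)/5 = 33.2 and the supply price is (21 + 9)/2 = 15.
Deadweight loss = ½ · (33.2 - 15) · (35 - 9) = ½ · 18.2 · 26 = 236.6.

236.6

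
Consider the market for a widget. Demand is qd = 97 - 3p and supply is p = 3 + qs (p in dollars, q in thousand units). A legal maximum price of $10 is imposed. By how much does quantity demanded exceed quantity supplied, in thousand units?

Rearranging supply gives qs = p - 3. Equilibrium: 97 - 3p = p - 3, so 100 = 4p and p* = 25, q* = 22.
The ceiling of 10 is below the equilibrium price 25, so it binds.
At p = 10: qd = 97 - 3·10 = 67 and qs = 10 - 3 = 7.
Shortage = qd - qs = 67 - 7 = 60.

60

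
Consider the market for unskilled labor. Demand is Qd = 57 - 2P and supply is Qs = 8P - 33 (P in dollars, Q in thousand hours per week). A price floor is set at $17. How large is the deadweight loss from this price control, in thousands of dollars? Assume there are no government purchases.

In a free market, 57 - 2P = 8P - 33 gives the equilibrium P* = 9, Q* = 39.
The floor of 17 is above the equilibrium price 9, so it binds.
At P = 17: Qd = 57 - 2·17 = 23 and Qs = 8·17 - 33 = 103.
Quantity traded falls to 23. At Q = 23 the demand price is (57 - 23)/2 = 17 and the supply price is (33 + 23)/8 = 7.
Deadweight loss = ½ · (17 - 7) · (39 - 23) = ½ · 10 · 16 = 80.

80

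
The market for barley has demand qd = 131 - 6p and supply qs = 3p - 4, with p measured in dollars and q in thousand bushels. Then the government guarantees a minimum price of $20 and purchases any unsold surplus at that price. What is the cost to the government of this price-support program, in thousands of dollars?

900

Without the control the market clears where 131 - 6p = 3p - 4, i.e. p* = 15 and q* = 41.
The floor of 20 is above the equilibrium price 15, so it binds.
At p = 20: qd = 131 - 6·20 = 11 and qs = 3·20 - 4 = 56.
Surplus = qs - qd = 45.
Government expenditure = surplus × support price = 45 × 20 = 900.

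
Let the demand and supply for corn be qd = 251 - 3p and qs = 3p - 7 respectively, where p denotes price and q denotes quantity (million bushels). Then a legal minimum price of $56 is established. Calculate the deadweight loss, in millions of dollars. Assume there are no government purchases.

507

Equilibrium: 251 - 3p = 3p - 7, so 258 = 6p and p* = 43, q* = 122.
Since 56 > 43, the floor is binding.
At p = 56: qd = 251 - 3·56 = 83 and qs = 3·56 - 7 = 161.
Quantity traded falls to 83. At q = 83 the demand price is (251 - 83)/3 = 56 and the supply price is (7 + 83)/3 = 30.
Deadweight loss = ½ · (56 - 30) · (122 - 83) = ½ · 26 · 39 = 507.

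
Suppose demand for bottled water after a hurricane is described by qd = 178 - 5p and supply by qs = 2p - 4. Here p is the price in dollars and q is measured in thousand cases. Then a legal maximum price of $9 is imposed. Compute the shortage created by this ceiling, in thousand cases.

Without the control the market clears where 178 - 5p = 2p - 4, i.e. p* = 26 and q* = 48.
The ceiling of 9 is below the equilibrium price 26, so it binds.
At p = 9: qd = 178 - 5·9 = 133 and qs = 2·9 - 4 = 14.
Shortage = qd - qs = 133 - 14 = 119.

119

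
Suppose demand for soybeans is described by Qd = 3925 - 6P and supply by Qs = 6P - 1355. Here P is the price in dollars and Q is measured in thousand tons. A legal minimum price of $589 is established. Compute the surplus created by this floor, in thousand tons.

Equilibrium: 3925 - 6P = 6P - 1355, so 5280 = 12P and P* = 440, Q* = 1285.
Because the floor (589) lies above the market-clearing price, it is binding.
At P = 589: Qd = 3925 - 6·589 = 391 and Qs = 6·589 - 1355 = 2179.
Surplus = Qs - Qd = 2179 - 391 = 1788.

1788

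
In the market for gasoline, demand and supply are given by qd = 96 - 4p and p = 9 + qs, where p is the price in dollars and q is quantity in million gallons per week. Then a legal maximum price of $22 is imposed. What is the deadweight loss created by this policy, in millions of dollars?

Rearranging supply gives qs = p - 9. Setting quantity demanded equal to quantity supplied, 96 - 4p = p - 9, gives p* = 21 and q* = 12.
Since 22 is above p* = 21, the ceiling does not bind and the free-market outcome prevails.
Since the control does not bind, no trades are prevented and deadweight loss is zero.

0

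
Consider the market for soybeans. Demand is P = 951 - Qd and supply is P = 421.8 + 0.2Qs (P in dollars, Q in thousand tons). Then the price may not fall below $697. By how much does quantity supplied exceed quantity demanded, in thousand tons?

Rearranging demand gives Qd = 951 - P; rearranging supply gives Qs = 5P - 2109. In a free market, 951 - P = 5P - 2109 gives the equilibrium P* = 510, Q* = 441.
Since 697 > 510, the floor is binding.
At P = 697: Qd = 951 - 697 = 254 and Qs = 5·697 - 2109 = 1376.
Surplus = Qs - Qd = 1376 - 254 = 1122.

1122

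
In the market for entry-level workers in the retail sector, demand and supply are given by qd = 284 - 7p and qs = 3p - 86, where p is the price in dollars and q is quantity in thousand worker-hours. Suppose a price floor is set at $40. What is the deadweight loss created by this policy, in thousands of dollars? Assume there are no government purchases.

105

Equilibrium: 284 - 7p = 3p - 86, so 370 = 10p and p* = 37, q* = 25.
Since 40 > 37, the floor is binding.
At p = 40: qd = 284 - 7·40 = 4 and qs = 3·40 - 86 = 34.
Quantity traded falls to 4. At q = 4 the demand price is (284 - 4)/7 = 40 and the supply price is (86 + 4)/3 = 30.
Deadweight loss = ½ · (40 - 30) · (25 - 4) = ½ · 10 · 21 = 105.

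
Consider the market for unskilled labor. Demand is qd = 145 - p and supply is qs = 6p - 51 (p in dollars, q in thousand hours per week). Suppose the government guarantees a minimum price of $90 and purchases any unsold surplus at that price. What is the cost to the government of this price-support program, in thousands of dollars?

Without the control the market clears where 145 - p = 6p - 51, i.e. p* = 28 and q* = 117.
Since 90 > 28, the floor is binding.
At p = 90: qd = 145 - 90 = 55 and qs = 6·90 - 51 = 489.
Surplus = qs - qd = 434.
Government expenditure = surplus × support price = 434 × 90 = 39060.

39060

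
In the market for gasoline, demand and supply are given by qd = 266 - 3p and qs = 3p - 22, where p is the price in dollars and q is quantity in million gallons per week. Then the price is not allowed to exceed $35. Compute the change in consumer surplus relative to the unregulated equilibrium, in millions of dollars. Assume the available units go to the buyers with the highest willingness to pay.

825.5

Equilibrium: 266 - 3p = 3p - 22, so 288 = 6p and p* = 48, q* = 122.
Because the ceiling (35) lies below the market-clearing price, it is binding.
At p = 35: qd = 266 - 3·35 = 161 and qs = 3·35 - 22 = 83.
Consumer surplus without the control is ½ · (266/3 - 48) · 122 = 7442/3.
With the ceiling, 83 units are sold at 35 (assume they go to the highest-value buyers). The demand price at q = 83 is 61, so CS = ½ · [(266/3 - 35) + (61 - 35)] · 83 = 19837/6.
Change in consumer surplus = 19837/6 - 7442/3 = 825.5.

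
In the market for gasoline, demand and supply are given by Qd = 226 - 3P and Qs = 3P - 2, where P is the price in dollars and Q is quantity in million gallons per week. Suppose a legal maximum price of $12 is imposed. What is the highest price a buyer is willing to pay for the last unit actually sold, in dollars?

Setting quantity demanded equal to quantity supplied, 226 - 3P = 3P - 2, gives P* = 38 and Q* = 112.
Since 12 < 38, the ceiling is binding.
At P = 12: Qd = 226 - 3·12 = 190 and Qs = 3·12 - 2 = 34.
Only 34 units reach the market. On the demand curve, the marginal buyer's willingness to pay at Q = 34 is (226 - 34)/3 = 64.

64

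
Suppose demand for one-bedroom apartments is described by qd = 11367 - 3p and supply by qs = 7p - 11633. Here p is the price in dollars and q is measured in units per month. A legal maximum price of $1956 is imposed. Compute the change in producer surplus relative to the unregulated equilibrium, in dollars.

-1122472

Setting quantity demanded equal to quantity supplied, 11367 - 3p = 7p - 11633, gives p* = 2300 and q* = 4467.
The ceiling of 1956 is below the equilibrium price 2300, so it binds.
At p = 1956: qd = 11367 - 3·1956 = 5499 and qs = 7·1956 - 11633 = 2059.
Producer surplus without the control is ½ · (2300 - 11633/7) · 4467 = 19954089/14.
With the ceiling, producers sell 2059 units at 1956, so PS = ½ · (1956 - 11633/7) · 2059 = 4239481/14.
Change in producer surplus = 4239481/14 - 19954089/14 = -1122472.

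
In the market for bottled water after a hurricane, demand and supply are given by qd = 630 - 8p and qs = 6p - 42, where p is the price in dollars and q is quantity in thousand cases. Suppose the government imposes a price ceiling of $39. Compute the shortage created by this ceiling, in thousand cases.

126

Without the control the market clears where 630 - 8p = 6p - 42, i.e. p* = 48 and q* = 246.
Because the ceiling (39) lies below the market-clearing price, it is binding.
At p = 39: qd = 630 - 8·39 = 318 and qs = 6·39 - 42 = 192.
Shortage = qd - qs = 318 - 192 = 126.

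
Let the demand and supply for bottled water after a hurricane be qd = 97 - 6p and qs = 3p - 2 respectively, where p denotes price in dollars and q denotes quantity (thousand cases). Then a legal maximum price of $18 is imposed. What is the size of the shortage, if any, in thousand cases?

0

Without the control the market clears where 97 - 6p = 3p - 2, i.e. p* = 11 and q* = 31.
The ceiling of 18 is above the equilibrium price 11, so it is not binding; the market clears at p* = 11, q* = 31.
Since the control does not bind, there is no shortage.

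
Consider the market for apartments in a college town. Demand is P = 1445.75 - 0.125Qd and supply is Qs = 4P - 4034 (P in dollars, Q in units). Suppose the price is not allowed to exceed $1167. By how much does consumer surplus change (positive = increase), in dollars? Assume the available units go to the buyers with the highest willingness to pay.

Rearranging demand gives Qd = 11566 - 8P. In a free market, 11566 - 8P = 4P - 4034 gives the equilibrium P* = 1300, Q* = 1166.
Because the ceiling (1167) lies below the market-clearing price, it is binding.
At P = 1167: Qd = 11566 - 8·1167 = 2230 and Qs = 4·1167 - 4034 = 634.
Consumer surplus without the control is ½ · (1445.75 - 1300) · 1166 = 84972.25.
With the ceiling, 634 units are sold at 1167 (assume they go to the highest-value buyers). The demand price at Q = 634 is 1366.5, so CS = ½ · [(1445.75 - 1167) + (1366.5 - 1167)] · 634 = 151605.25.
Change in consumer surplus = 151605.25 - 84972.25 = 66633.

66633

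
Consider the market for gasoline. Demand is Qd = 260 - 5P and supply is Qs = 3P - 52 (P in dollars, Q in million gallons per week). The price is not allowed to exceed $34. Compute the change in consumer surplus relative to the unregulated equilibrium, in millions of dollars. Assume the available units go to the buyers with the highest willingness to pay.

Setting quantity demanded equal to quantity supplied, 260 - 5P = 3P - 52, gives P* = 39 and Q* = 65.
Since 34 < 39, the ceiling is binding.
At P = 34: Qd = 260 - 5·34 = 90 and Qs = 3·34 - 52 = 50.
Consumer surplus without the control is ½ · (52 - 39) · 65 = 422.5.
With the ceiling, 50 units are sold at 34 (assume they go to the highest-value buyers). The demand price at Q = 50 is 42, so CS = ½ · [(52 - 34) + (42 - 34)] · 50 = 650.
Change in consumer surplus = 650 - 422.5 = 227.5.

227.5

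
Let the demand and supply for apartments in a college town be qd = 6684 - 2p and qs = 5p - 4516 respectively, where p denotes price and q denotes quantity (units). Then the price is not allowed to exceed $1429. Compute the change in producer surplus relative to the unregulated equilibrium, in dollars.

Without the control the market clears where 6684 - 2p = 5p - 4516, i.e. p* = 1600 and q* = 3484.
Since 1429 < 1600, the ceiling is binding.
At p = 1429: qd = 6684 - 2·1429 = 3826 and qs = 5·1429 - 4516 = 2629.
Producer surplus without the control is ½ · (1600 - 903.2) · 3484 = 1213825.6.
With the ceiling, producers sell 2629 units at 1429, so PS = ½ · (1429 - 903.2) · 2629 = 691164.1.
Change in producer surplus = 691164.1 - 1213825.6 = -522661.5.

-522661.5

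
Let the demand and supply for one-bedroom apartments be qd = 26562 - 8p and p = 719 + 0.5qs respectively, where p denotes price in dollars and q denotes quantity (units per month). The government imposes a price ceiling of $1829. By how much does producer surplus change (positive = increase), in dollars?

-3098461

Rearranging supply gives qs = 2p - 1438. Without the control the market clears where 26562 - 8p = 2p - 1438, i.e. p* = 2800 and q* = 4162.
Since 1829 < 2800, the ceiling is binding.
At p = 1829: qd = 26562 - 8·1829 = 11930 and qs = 2·1829 - 1438 = 2220.
Producer surplus without the control is ½ · (2800 - 719) · 4162 = 4330561.
With the ceiling, producers sell 2220 units at 1829, so PS = ½ · (1829 - 719) · 2220 = 1232100.
Change in producer surplus = 1232100 - 4330561 = -3098461.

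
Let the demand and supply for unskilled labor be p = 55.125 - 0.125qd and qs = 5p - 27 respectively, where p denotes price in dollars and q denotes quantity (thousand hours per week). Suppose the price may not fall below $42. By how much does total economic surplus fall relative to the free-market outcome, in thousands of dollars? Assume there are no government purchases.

374.4

Rearranging demand gives qd = 441 - 8p. Without the control the market clears where 441 - 8p = 5p - 27, i.e. p* = 36 and q* = 153.
Because the floor (42) lies above the market-clearing price, it is binding.
At p = 42: qd = 441 - 8·42 = 105 and qs = 5·42 - 27 = 183.
Quantity traded falls to 105. At q = 105 the demand price is (441 - 105)/8 = 42 and the supply price is (27 + 105)/5 = 26.4.
Deadweight loss = ½ · (42 - 26.4) · (153 - 105) = ½ · 15.6 · 48 = 374.4.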